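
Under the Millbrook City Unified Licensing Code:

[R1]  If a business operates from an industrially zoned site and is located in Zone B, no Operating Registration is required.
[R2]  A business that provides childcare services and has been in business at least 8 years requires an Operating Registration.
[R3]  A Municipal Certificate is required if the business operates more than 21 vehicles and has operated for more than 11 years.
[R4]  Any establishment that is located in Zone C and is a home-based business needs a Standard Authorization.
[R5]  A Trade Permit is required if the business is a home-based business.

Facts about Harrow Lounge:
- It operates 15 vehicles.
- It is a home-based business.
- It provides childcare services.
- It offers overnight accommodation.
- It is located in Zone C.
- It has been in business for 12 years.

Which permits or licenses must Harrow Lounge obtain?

[R1] is a home-based business (not: operates from an industrially zoned site); is located in Zone C (not: is located in Zone B) → Operating Registration exemption does not apply.
[R2] provides childcare services; years in business 12 ≥ 8 → Operating Registration required.
[R3] vehicles 15 ≤ 21; years in business 12 > 11 → Municipal Certificate not required.
[R4] is located in Zone C; is a home-based business → Standard Authorization required.
[R5] is a home-based business → Trade Permit required.

Operating Registration, Standard Authorization, Trade Permit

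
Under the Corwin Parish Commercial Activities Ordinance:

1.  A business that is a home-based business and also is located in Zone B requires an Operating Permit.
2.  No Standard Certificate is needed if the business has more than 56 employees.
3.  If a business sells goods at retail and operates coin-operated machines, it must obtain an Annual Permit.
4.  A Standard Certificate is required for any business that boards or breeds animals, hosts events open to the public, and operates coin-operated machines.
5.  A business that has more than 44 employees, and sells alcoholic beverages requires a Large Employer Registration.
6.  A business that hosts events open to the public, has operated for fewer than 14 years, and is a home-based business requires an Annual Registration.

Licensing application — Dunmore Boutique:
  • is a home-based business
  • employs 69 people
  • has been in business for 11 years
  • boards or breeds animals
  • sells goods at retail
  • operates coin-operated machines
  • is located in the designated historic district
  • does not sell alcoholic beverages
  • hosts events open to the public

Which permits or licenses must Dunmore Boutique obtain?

Annual Permit, Annual Registration

1. is a home-based business; is located in the designated historic district (not: is located in Zone B) → Operating Permit not required.
2. employees 69 > 56 → exempt from Standard Certificate.
3. sells goods at retail; operates coin-operated machines → Annual Permit required.
4. boards or breeds animals; hosts events open to the public; operates coin-operated machines → Standard Certificate required.
5. employees 69 > 44; does not sell alcoholic beverages → Large Employer Registration not required.
6. hosts events open to the public; years in business 11 < 14; is a home-based business → Annual Registration required.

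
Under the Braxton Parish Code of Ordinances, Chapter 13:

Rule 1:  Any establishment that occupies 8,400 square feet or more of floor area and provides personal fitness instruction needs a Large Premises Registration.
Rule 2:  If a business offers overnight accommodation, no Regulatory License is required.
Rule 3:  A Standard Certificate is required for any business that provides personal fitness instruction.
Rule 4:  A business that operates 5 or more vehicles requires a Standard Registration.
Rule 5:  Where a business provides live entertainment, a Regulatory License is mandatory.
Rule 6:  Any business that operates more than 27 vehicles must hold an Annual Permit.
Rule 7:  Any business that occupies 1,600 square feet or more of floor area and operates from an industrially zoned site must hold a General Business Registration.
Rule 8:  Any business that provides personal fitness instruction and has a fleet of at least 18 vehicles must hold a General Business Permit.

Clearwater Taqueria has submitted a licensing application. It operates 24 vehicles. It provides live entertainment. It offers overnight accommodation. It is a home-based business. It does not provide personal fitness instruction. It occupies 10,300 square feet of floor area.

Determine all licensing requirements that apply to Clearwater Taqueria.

Rule 1: floor area 10,300 square feet ≥ 8,400 square feet; does not provide personal fitness instruction → Large Premises Registration not required.
Rule 2: offers overnight accommodation → exempt from Regulatory License.
Rule 3: does not provide personal fitness instruction → Standard Certificate not required.
Rule 4: vehicles 24 ≥ 5 → Standard Registration required.
Rule 5: provides live entertainment → Regulatory License required.
Rule 6: vehicles 24 ≤ 27 → Annual Permit not required.
Rule 7: floor area 10,300 square feet ≥ 1,600 square feet; is a home-based business (not: operates from an industrially zoned site) → General Business Registration not required.
Rule 8: does not provide personal fitness instruction; vehicles 24 ≥ 18 → General Business Permit not required.

Standard Registration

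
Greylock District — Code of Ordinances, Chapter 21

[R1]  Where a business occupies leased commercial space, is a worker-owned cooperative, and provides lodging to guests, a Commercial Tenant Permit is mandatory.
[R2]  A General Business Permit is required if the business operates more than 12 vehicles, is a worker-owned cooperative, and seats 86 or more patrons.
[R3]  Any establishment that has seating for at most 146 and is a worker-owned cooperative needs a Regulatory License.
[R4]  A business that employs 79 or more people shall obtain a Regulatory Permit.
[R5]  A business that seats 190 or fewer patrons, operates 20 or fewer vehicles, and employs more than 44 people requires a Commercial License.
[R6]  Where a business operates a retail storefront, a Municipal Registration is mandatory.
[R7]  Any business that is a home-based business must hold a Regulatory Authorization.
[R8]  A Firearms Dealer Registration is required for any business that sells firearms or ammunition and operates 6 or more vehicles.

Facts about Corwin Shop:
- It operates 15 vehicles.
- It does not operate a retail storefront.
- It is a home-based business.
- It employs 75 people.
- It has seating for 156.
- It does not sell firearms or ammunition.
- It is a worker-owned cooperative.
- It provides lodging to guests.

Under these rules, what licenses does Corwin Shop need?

Commercial License, General Business Permit, Regulatory Authorization

[R1] is a home-based business (not: occupies leased commercial space); is a worker-owned cooperative; provides lodging to guests → Commercial Tenant Permit not required.
[R2] vehicles 15 > 12; is a worker-owned cooperative; seating 156 ≥ 86 → General Business Permit required.
[R3] seating 156 > 146; is a worker-owned cooperative → Regulatory License not required.
[R4] employees 75 < 79 → Regulatory Permit not required.
[R5] seating 156 ≤ 190; vehicles 15 ≤ 20; employees 75 > 44 → Commercial License required.
[R6] does not operate a retail storefront → Municipal Registration not required.
[R7] is a home-based business → Regulatory Authorization required.
[R8] does not sell firearms or ammunition; vehicles 15 ≥ 6 → Firearms Dealer Registration not required.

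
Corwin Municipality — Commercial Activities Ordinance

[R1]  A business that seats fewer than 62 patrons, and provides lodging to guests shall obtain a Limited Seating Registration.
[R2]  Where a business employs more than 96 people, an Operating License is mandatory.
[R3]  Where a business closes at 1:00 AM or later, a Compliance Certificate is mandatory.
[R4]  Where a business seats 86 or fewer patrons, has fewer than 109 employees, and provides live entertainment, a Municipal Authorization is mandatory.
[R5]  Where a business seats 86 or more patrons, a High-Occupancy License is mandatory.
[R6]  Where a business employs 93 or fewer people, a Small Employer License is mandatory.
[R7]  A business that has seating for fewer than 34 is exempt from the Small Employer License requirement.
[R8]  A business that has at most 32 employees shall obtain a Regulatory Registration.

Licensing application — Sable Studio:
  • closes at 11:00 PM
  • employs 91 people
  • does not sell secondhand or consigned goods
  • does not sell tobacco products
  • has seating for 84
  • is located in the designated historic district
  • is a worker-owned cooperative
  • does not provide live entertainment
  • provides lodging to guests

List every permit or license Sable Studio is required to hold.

Small Employer License

[R1] seating 84 ≥ 62; provides lodging to guests → Limited Seating Registration not required.
[R2] employees 91 ≤ 96 → Operating License not required.
[R3] closes 11:00 PM, at/before 1:00 AM → Compliance Certificate not required.
[R4] seating 84 ≤ 86; employees 91 < 109; does not provide live entertainment → Municipal Authorization not required.
[R5] seating 84 < 86 → High-Occupancy License not required.
[R6] employees 91 ≤ 93 → Small Employer License required.
[R7] seating 84 ≥ 34 → Small Employer License exemption does not apply.
[R8] employees 91 > 32 → Regulatory Registration not required.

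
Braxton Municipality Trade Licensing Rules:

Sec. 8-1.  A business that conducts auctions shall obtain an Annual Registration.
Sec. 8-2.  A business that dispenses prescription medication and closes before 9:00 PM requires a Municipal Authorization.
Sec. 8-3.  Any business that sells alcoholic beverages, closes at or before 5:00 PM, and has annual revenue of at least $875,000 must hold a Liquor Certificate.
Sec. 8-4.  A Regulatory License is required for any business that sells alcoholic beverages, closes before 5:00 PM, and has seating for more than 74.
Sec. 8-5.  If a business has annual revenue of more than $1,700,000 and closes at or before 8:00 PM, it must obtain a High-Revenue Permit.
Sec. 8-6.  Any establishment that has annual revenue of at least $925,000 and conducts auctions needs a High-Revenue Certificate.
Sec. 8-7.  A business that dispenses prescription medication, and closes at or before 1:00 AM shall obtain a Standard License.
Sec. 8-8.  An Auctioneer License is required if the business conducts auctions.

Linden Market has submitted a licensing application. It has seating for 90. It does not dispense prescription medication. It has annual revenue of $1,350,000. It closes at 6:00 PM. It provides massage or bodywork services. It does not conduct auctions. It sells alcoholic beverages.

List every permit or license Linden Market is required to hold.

Sec. 8-1. does not conduct auctions → Annual Registration not required.
Sec. 8-2. does not dispense prescription medication; closes 6:00 PM, at/before 9:00 PM → Municipal Authorization not required.
Sec. 8-3. sells alcoholic beverages; closes 6:00 PM, after 5:00 PM; revenue $1,350,000 ≥ $875,000 → Liquor Certificate not required.
Sec. 8-4. sells alcoholic beverages; closes 6:00 PM, after 5:00 PM; seating 90 > 74 → Regulatory License not required.
Sec. 8-5. revenue $1,350,000 ≤ $1,700,000; closes 6:00 PM, at/before 8:00 PM → High-Revenue Permit not required.
Sec. 8-6. revenue $1,350,000 ≥ $925,000; does not conduct auctions → High-Revenue Certificate not required.
Sec. 8-7. does not dispense prescription medication; closes 6:00 PM, at/before 1:00 AM → Standard License not required.
Sec. 8-8. does not conduct auctions → Auctioneer License not required.

None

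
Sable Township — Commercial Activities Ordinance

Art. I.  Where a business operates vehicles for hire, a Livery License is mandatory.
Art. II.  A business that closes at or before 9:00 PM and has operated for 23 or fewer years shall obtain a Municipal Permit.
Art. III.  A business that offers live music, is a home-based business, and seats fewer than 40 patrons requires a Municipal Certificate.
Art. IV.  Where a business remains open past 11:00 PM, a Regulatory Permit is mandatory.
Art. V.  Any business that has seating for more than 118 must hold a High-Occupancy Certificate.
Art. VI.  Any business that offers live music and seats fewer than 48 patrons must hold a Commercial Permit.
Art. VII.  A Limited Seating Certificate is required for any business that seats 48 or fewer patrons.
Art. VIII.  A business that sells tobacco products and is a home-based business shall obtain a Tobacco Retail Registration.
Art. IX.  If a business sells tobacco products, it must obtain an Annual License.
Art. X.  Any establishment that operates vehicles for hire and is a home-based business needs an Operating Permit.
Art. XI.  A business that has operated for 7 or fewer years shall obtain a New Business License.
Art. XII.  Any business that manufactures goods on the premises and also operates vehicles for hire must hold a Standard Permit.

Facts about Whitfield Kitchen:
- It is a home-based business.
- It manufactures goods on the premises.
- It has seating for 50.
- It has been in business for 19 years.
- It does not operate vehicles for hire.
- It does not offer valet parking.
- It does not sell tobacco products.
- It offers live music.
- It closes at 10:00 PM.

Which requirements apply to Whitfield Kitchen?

None

Art. I. does not operate vehicles for hire → Livery License not required.
Art. II. closes 10:00 PM, after 9:00 PM; years in business 19 ≤ 23 → Municipal Permit not required.
Art. III. offers live music; is a home-based business; seating 50 ≥ 40 → Municipal Certificate not required.
Art. IV. closes 10:00 PM, at/before 11:00 PM → Regulatory Permit not required.
Art. V. seating 50 ≤ 118 → High-Occupancy Certificate not required.
Art. VI. offers live music; seating 50 ≥ 48 → Commercial Permit not required.
Art. VII. seating 50 > 48 → Limited Seating Certificate not required.
Art. VIII. does not sell tobacco products; is a home-based business → Tobacco Retail Registration not required.
Art. IX. does not sell tobacco products → Annual License not required.
Art. X. does not operate vehicles for hire; is a home-based business → Operating Permit not required.
Art. XI. years in business 19 > 7 → New Business License not required.
Art. XII. manufactures goods on the premises; does not operate vehicles for hire → Standard Permit not required.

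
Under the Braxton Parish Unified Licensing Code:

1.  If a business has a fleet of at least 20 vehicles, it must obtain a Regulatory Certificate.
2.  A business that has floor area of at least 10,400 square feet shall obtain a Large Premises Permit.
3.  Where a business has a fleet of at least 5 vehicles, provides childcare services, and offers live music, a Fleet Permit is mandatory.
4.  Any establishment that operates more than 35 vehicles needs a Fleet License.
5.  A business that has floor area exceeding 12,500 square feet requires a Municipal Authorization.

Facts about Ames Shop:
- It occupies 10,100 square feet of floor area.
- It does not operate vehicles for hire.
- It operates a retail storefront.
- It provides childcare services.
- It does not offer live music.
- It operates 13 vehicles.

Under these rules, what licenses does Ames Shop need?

None

1. vehicles 13 < 20 → Regulatory Certificate not required.
2. floor area 10,100 square feet < 10,400 square feet → Large Premises Permit not required.
3. vehicles 13 ≥ 5; provides childcare services; does not offer live music → Fleet Permit not required.
4. vehicles 13 ≤ 35 → Fleet License not required.
5. floor area 10,100 square feet ≤ 12,500 square feet → Municipal Authorization not required.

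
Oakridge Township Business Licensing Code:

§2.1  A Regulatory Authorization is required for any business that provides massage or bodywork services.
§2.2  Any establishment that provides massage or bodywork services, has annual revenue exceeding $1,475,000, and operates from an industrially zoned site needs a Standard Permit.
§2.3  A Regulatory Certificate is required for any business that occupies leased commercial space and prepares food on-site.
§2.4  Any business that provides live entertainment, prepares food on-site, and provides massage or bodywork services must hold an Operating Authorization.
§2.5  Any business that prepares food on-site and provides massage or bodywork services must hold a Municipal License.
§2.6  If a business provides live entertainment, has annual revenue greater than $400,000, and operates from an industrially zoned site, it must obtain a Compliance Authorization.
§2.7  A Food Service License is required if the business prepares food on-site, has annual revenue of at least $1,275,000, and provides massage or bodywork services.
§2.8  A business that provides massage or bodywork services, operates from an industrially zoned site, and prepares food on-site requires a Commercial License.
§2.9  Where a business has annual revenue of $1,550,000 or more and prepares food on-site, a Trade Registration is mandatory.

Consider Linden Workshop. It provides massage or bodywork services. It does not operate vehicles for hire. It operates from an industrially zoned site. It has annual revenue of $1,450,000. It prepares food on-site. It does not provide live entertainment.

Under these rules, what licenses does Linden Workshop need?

Commercial License, Food Service License, Municipal License, Regulatory Authorization

§2.1 provides massage or bodywork services → Regulatory Authorization required.
§2.2 provides massage or bodywork services; revenue $1,450,000 ≤ $1,475,000; operates from an industrially zoned site → Standard Permit not required.
§2.3 operates from an industrially zoned site (not: occupies leased commercial space); prepares food on-site → Regulatory Certificate not required.
§2.4 does not provide live entertainment; prepares food on-site; provides massage or bodywork services → Operating Authorization not required.
§2.5 prepares food on-site; provides massage or bodywork services → Municipal License required.
§2.6 does not provide live entertainment; revenue $1,450,000 > $400,000; operates from an industrially zoned site → Compliance Authorization not required.
§2.7 prepares food on-site; revenue $1,450,000 ≥ $1,275,000; provides massage or bodywork services → Food Service License required.
§2.8 provides massage or bodywork services; operates from an industrially zoned site; prepares food on-site → Commercial License required.
§2.9 revenue $1,450,000 < $1,550,000; prepares food on-site → Trade Registration not required.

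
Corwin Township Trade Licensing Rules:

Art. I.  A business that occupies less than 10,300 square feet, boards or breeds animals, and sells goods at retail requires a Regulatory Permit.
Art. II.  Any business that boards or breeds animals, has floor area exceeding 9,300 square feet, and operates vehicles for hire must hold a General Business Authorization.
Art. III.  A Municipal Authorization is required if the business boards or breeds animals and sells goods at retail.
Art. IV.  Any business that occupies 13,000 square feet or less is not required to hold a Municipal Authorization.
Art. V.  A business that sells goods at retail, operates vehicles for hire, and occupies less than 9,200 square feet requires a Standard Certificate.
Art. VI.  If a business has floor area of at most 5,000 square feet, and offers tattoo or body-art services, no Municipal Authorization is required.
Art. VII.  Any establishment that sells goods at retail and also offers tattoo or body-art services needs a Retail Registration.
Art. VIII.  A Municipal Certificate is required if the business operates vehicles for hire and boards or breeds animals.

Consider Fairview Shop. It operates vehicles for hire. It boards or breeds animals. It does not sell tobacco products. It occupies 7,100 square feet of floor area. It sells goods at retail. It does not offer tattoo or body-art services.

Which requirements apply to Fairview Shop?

Art. I. floor area 7,100 square feet < 10,300 square feet; boards or breeds animals; sells goods at retail → Regulatory Permit required.
Art. II. boards or breeds animals; floor area 7,100 square feet ≤ 9,300 square feet; operates vehicles for hire → General Business Authorization not required.
Art. III. boards or breeds animals; sells goods at retail → Municipal Authorization required.
Art. IV. floor area 7,100 square feet ≤ 13,000 square feet → exempt from Municipal Authorization.
Art. V. sells goods at retail; operates vehicles for hire; floor area 7,100 square feet < 9,200 square feet → Standard Certificate required.
Art. VI. floor area 7,100 square feet > 5,000 square feet; does not offer tattoo or body-art services → Municipal Authorization exemption does not apply.
Art. VII. sells goods at retail; does not offer tattoo or body-art services → Retail Registration not required.
Art. VIII. operates vehicles for hire; boards or breeds animals → Municipal Certificate required.

Municipal Certificate, Regulatory Permit, Standard Certificate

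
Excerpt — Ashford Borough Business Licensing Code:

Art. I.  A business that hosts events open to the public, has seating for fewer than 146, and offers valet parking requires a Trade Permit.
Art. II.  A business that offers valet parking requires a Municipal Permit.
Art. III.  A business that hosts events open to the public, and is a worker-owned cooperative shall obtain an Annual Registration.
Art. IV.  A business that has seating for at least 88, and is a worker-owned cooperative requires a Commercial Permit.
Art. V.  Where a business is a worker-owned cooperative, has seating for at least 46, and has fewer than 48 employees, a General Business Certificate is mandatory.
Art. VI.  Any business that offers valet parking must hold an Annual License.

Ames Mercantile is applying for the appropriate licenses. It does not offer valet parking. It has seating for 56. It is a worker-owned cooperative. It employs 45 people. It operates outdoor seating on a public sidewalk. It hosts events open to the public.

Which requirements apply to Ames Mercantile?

Art. I. hosts events open to the public; seating 56 < 146; does not offer valet parking → Trade Permit not required.
Art. II. does not offer valet parking → Municipal Permit not required.
Art. III. hosts events open to the public; is a worker-owned cooperative → Annual Registration required.
Art. IV. seating 56 < 88; is a worker-owned cooperative → Commercial Permit not required.
Art. V. is a worker-owned cooperative; seating 56 ≥ 46; employees 45 < 48 → General Business Certificate required.
Art. VI. does not offer valet parking → Annual License not required.

Annual Registration, General Business Certificate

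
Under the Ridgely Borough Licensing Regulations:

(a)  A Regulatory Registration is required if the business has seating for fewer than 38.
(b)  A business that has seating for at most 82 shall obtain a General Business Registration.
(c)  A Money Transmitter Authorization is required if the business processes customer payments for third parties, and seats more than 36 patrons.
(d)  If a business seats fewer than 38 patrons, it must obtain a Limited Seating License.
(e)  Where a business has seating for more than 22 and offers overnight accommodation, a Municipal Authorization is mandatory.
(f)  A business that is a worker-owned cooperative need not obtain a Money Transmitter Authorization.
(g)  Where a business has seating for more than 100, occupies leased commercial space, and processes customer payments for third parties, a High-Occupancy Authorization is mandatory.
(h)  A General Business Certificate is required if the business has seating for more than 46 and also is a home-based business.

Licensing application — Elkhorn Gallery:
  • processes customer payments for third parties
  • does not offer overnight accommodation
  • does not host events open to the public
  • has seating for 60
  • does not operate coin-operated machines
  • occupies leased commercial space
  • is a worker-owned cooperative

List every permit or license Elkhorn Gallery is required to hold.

General Business Registration

(a) seating 60 ≥ 38 → Regulatory Registration not required.
(b) seating 60 ≤ 82 → General Business Registration required.
(c) processes customer payments for third parties; seating 60 > 36 → Money Transmitter Authorization required.
(d) seating 60 ≥ 38 → Limited Seating License not required.
(e) seating 60 > 22; does not offer overnight accommodation → Municipal Authorization not required.
(f) is a worker-owned cooperative → exempt from Money Transmitter Authorization.
(g) seating 60 ≤ 100; occupies leased commercial space; processes customer payments for third parties → High-Occupancy Authorization not required.
(h) seating 60 > 46; occupies leased commercial space (not: is a home-based business) → General Business Certificate not required.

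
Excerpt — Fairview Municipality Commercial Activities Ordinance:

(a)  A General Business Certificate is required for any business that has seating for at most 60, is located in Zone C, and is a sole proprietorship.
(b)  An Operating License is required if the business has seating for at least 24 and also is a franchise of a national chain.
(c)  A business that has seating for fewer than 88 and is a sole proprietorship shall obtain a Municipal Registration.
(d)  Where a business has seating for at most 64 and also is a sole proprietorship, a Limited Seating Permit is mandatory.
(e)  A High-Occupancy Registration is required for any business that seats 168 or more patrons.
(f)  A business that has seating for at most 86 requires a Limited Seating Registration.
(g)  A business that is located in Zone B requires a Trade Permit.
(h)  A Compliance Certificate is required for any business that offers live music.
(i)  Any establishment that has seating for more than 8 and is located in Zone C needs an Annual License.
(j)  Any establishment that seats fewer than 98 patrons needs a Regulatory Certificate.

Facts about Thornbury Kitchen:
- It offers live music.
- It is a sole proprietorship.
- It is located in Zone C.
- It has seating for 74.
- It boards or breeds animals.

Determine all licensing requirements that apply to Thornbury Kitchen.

(a) seating 74 > 60; is located in Zone C; is a sole proprietorship → General Business Certificate not required.
(b) seating 74 ≥ 24; is a sole proprietorship (not: is a franchise of a national chain) → Operating License not required.
(c) seating 74 < 88; is a sole proprietorship → Municipal Registration required.
(d) seating 74 > 64; is a sole proprietorship → Limited Seating Permit not required.
(e) seating 74 < 168 → High-Occupancy Registration not required.
(f) seating 74 ≤ 86 → Limited Seating Registration required.
(g) is located in Zone C (not: is located in Zone B) → Trade Permit not required.
(h) offers live music → Compliance Certificate required.
(i) seating 74 > 8; is located in Zone C → Annual License required.
(j) seating 74 < 98 → Regulatory Certificate required.

Annual License, Compliance Certificate, Limited Seating Registration, Municipal Registration, Regulatory Certificate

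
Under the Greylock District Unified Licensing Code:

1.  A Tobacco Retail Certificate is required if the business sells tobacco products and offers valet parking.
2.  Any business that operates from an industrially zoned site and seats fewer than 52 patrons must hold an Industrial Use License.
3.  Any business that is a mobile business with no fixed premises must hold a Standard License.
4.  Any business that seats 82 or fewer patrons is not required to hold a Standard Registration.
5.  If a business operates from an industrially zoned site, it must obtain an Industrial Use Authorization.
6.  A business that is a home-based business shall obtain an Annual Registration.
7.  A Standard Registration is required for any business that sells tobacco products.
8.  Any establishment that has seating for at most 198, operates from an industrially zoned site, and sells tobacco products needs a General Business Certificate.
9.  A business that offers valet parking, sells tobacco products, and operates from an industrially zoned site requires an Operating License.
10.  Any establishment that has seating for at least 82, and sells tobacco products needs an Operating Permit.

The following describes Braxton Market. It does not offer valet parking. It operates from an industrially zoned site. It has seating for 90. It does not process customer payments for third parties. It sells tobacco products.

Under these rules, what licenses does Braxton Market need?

General Business Certificate, Industrial Use Authorization, Operating Permit, Standard Registration

1. sells tobacco products; does not offer valet parking → Tobacco Retail Certificate not required.
2. operates from an industrially zoned site; seating 90 ≥ 52 → Industrial Use License not required.
3. operates from an industrially zoned site (not: is a mobile business with no fixed premises) → Standard License not required.
4. seating 90 > 82 → Standard Registration exemption does not apply.
5. operates from an industrially zoned site → Industrial Use Authorization required.
6. operates from an industrially zoned site (not: is a home-based business) → Annual Registration not required.
7. sells tobacco products → Standard Registration required.
8. seating 90 ≤ 198; operates from an industrially zoned site; sells tobacco products → General Business Certificate required.
9. does not offer valet parking; sells tobacco products; operates from an industrially zoned site → Operating License not required.
10. seating 90 ≥ 82; sells tobacco products → Operating Permit required.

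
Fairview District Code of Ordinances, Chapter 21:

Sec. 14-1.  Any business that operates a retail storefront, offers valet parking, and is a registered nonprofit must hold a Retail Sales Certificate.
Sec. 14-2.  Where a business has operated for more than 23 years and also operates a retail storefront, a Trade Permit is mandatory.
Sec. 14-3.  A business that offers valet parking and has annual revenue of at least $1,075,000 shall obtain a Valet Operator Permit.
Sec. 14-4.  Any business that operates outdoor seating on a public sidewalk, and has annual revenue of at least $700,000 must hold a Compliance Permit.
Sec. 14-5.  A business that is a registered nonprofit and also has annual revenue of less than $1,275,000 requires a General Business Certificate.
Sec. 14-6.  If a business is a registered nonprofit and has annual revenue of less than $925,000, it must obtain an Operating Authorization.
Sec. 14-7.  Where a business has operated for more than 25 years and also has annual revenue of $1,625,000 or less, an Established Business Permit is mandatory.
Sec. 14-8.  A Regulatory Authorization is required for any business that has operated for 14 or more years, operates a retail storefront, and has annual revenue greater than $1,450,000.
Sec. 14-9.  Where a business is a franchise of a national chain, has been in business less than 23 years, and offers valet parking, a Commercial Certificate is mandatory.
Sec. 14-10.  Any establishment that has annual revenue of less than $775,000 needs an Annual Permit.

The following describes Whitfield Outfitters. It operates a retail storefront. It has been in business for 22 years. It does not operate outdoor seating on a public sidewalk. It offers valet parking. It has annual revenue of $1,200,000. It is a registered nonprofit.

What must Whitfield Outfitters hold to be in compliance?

Sec. 14-1. operates a retail storefront; offers valet parking; is a registered nonprofit → Retail Sales Certificate required.
Sec. 14-2. years in business 22 ≤ 23; operates a retail storefront → Trade Permit not required.
Sec. 14-3. offers valet parking; revenue $1,200,000 ≥ $1,075,000 → Valet Operator Permit required.
Sec. 14-4. does not operate outdoor seating on a public sidewalk; revenue $1,200,000 ≥ $700,000 → Compliance Permit not required.
Sec. 14-5. is a registered nonprofit; revenue $1,200,000 < $1,275,000 → General Business Certificate required.
Sec. 14-6. is a registered nonprofit; revenue $1,200,000 ≥ $925,000 → Operating Authorization not required.
Sec. 14-7. years in business 22 ≤ 25; revenue $1,200,000 ≤ $1,625,000 → Established Business Permit not required.
Sec. 14-8. years in business 22 ≥ 14; operates a retail storefront; revenue $1,200,000 ≤ $1,450,000 → Regulatory Authorization not required.
Sec. 14-9. is a registered nonprofit (not: is a franchise of a national chain); years in business 22 < 23; offers valet parking → Commercial Certificate not required.
Sec. 14-10. revenue $1,200,000 ≥ $775,000 → Annual Permit not required.

General Business Certificate, Retail Sales Certificate, Valet Operator Permit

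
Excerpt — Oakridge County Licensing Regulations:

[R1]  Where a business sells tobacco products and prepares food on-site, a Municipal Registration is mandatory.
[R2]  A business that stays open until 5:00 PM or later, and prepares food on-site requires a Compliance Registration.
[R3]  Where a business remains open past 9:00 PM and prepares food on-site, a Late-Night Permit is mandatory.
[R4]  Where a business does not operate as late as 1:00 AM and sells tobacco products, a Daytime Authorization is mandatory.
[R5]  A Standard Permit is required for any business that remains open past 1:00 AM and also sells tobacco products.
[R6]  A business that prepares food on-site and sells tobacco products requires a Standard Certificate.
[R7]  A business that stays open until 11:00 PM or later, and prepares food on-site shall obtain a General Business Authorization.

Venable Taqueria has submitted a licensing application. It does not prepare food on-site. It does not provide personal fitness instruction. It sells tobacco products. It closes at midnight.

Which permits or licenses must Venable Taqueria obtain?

[R1] sells tobacco products; does not prepare food on-site → Municipal Registration not required.
[R2] closes midnight, after 5:00 PM; does not prepare food on-site → Compliance Registration not required.
[R3] closes midnight, after 9:00 PM; does not prepare food on-site → Late-Night Permit not required.
[R4] closes midnight, at/before 1:00 AM; sells tobacco products → Daytime Authorization required.
[R5] closes midnight, at/before 1:00 AM; sells tobacco products → Standard Permit not required.
[R6] does not prepare food on-site; sells tobacco products → Standard Certificate not required.
[R7] closes midnight, after 11:00 PM; does not prepare food on-site → General Business Authorization not required.

Daytime Authorization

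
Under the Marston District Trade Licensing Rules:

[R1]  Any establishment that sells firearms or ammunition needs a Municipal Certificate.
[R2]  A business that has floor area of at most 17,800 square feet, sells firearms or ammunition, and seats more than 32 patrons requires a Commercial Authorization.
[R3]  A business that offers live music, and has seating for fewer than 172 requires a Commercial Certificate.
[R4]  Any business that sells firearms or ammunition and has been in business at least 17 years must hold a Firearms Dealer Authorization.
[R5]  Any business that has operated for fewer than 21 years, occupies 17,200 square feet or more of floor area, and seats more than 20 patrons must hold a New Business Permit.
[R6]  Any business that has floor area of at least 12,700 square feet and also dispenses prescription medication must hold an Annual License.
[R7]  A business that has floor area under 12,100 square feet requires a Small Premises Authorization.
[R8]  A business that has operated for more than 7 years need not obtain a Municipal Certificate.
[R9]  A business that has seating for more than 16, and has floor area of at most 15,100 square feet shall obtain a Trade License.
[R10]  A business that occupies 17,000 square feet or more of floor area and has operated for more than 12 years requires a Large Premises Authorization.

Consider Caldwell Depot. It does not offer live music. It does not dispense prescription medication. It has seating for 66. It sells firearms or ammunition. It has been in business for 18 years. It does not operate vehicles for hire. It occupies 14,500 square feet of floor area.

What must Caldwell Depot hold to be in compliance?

[R1] sells firearms or ammunition → Municipal Certificate required.
[R2] floor area 14,500 square feet ≤ 17,800 square feet; sells firearms or ammunition; seating 66 > 32 → Commercial Authorization required.
[R3] does not offer live music; seating 66 < 172 → Commercial Certificate not required.
[R4] sells firearms or ammunition; years in business 18 ≥ 17 → Firearms Dealer Authorization required.
[R5] years in business 18 < 21; floor area 14,500 square feet < 17,200 square feet; seating 66 > 20 → New Business Permit not required.
[R6] floor area 14,500 square feet ≥ 12,700 square feet; does not dispense prescription medication → Annual License not required.
[R7] floor area 14,500 square feet ≥ 12,100 square feet → Small Premises Authorization not required.
[R8] years in business 18 > 7 → exempt from Municipal Certificate.
[R9] seating 66 > 16; floor area 14,500 square feet ≤ 15,100 square feet → Trade License required.
[R10] floor area 14,500 square feet < 17,000 square feet; years in business 18 > 12 → Large Premises Authorization not required.

Commercial Authorization, Firearms Dealer Authorization, Trade License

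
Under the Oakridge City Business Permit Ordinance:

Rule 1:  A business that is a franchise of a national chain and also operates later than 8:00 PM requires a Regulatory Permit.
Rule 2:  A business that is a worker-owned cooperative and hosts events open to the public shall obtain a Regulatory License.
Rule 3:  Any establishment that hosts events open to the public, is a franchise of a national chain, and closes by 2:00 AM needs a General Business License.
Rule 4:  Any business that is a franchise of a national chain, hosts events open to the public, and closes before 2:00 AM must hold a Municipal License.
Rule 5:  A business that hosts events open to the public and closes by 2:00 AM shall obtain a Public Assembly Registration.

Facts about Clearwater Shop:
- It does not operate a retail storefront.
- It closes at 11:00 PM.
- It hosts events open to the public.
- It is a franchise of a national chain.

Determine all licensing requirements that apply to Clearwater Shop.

General Business License, Municipal License, Public Assembly Registration, Regulatory Permit

Rule 1: is a franchise of a national chain; closes 11:00 PM, after 8:00 PM → Regulatory Permit required.
Rule 2: is a franchise of a national chain (not: is a worker-owned cooperative); hosts events open to the public → Regulatory License not required.
Rule 3: hosts events open to the public; is a franchise of a national chain; closes 11:00 PM, at/before 2:00 AM → General Business License required.
Rule 4: is a franchise of a national chain; hosts events open to the public; closes 11:00 PM, at/before 2:00 AM → Municipal License required.
Rule 5: hosts events open to the public; closes 11:00 PM, at/before 2:00 AM → Public Assembly Registration required.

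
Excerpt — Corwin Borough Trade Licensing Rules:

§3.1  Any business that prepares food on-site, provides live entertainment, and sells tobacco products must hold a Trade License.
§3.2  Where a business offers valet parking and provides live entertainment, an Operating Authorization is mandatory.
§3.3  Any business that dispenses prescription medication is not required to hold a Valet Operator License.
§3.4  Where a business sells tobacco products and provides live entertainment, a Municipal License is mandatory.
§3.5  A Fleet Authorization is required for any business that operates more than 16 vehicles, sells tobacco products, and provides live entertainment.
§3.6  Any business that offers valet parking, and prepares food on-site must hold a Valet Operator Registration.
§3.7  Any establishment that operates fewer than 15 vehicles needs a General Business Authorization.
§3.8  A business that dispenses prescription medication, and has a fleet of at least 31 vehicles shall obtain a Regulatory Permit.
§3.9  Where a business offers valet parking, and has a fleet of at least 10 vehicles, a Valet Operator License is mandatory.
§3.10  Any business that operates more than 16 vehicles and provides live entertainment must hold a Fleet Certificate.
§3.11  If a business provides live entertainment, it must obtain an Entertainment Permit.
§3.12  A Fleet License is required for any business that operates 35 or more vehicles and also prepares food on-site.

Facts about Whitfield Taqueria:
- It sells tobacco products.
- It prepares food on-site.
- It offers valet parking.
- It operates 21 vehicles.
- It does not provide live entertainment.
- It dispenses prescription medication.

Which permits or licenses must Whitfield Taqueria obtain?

Valet Operator Registration

§3.1 prepares food on-site; does not provide live entertainment; sells tobacco products → Trade License not required.
§3.2 offers valet parking; does not provide live entertainment → Operating Authorization not required.
§3.3 dispenses prescription medication → exempt from Valet Operator License.
§3.4 sells tobacco products; does not provide live entertainment → Municipal License not required.
§3.5 vehicles 21 > 16; sells tobacco products; does not provide live entertainment → Fleet Authorization not required.
§3.6 offers valet parking; prepares food on-site → Valet Operator Registration required.
§3.7 vehicles 21 ≥ 15 → General Business Authorization not required.
§3.8 dispenses prescription medication; vehicles 21 < 31 → Regulatory Permit not required.
§3.9 offers valet parking; vehicles 21 ≥ 10 → Valet Operator License required.
§3.10 vehicles 21 > 16; does not provide live entertainment → Fleet Certificate not required.
§3.11 does not provide live entertainment → Entertainment Permit not required.
§3.12 vehicles 21 < 35; prepares food on-site → Fleet License not required.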